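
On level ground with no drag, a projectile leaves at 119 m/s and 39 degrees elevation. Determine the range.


R = v0^2 * sin(2*theta) / g = 119^2 * sin(2*39°) / 9.81 = 1412 m

1412 m


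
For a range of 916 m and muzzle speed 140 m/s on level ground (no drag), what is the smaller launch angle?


sin(2*theta) = R*g/v0^2 = 916*9.81/140^2 = 0.458467, theta = arcsin(0.458467)/2 = 13.64°

13.64 degrees


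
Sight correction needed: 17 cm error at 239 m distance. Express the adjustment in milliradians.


1 mrad subtends 1 cm per 10 m of range, so adj = error_cm / (dist_m / 10) = 17 / (239/10) = 0.7113 mrad

0.7113 mrad


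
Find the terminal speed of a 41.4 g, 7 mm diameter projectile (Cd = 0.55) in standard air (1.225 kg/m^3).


A = pi*(d/2)^2 = pi*(7/2000)^2 = 3.84845e-05 m^2
vt = sqrt(2mg/(Cd*rho*A)) = sqrt(2*0.0414*9.81/(0.55 * 1.225 * 3.84845e-05)) = 177 m/s

177 m/s


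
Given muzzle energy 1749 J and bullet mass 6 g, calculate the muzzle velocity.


v = sqrt(2*E/m) = sqrt(2*1749/0.006) = 763.5 m/s

763.5 m/s


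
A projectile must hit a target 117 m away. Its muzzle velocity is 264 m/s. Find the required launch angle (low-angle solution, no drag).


sin(2*theta) = R*g/v0^2 = 117*9.81/264^2 = 0.0164682, theta = arcsin(0.0164682)/2 = 0.4718°

0.4718 degrees


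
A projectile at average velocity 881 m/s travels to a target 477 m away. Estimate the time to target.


t = d/v = 477/881 = 0.5414 s

0.5414 s


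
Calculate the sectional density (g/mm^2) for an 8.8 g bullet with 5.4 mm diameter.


SD = m/d^2 = 8.8/5.4^2 = 0.3018 g/mm^2

0.3018 g/mm^2


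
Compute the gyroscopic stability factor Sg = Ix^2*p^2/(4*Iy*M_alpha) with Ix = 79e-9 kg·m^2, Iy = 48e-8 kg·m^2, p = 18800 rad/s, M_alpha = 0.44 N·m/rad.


Sg = Ix^2 * p^2 / (4 * Iy * M_alpha) = (79e-9)^2 * 18800^2 / (4 * 48e-8 * 0.44) = 2.611

2.611


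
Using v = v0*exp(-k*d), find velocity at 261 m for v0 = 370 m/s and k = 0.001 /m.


v = v0*exp(-k*d) = 370*exp(-0.001*261) = 285 m/s

285 m/s


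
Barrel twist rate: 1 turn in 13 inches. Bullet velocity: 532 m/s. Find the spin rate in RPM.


twist_m = 13*0.0254 = 0.3302 m
spin = v/twist = 532/0.3302 = 1611.145 rev/s
RPM = spin*60 = 1611.145*60 ≈ 96669 RPM

96669 RPM


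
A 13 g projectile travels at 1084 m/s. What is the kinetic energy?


E = 0.5*m*v^2 = 0.5*0.013*1084^2 = 7638 J

7638 J


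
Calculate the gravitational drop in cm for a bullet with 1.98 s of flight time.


drop = 0.5*g*t^2 = 0.5*9.81*1.98^2 = 19.2296 m ≈ 1923 cm

1923 cm


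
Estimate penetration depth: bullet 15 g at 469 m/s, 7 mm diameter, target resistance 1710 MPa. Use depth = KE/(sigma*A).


A = pi*(d/2)^2 = pi*(7/2)^2 = 38.4845 mm^2
E = 0.5*m*v^2 = 0.5*0.015*469^2 = 1649.71 J
depth = E/(sigma*A) = 1649.71 J / (1710 MPa * 38.4845 mm^2) = 1649.71/(1710 * 38.4845) m = 0.0250683 m ≈ 25.07 mm

25.07 mm


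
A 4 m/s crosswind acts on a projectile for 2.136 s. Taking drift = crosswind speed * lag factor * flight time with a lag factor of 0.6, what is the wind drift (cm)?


drift = v_wind * lag * t = 4 * 0.6 * 2.136 = 5.1264 m ≈ 512.6 cm

512.6 cm


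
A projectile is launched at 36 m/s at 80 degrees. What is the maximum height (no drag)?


H = (v0*sin(theta))^2 / (2g) = (36*sin(80°))^2 / (2*9.81) = 64.06 m

64.06 m


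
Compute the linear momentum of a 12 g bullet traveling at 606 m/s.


p = m*v = 0.012*606 = 7.272 kg·m/s

7.272 kg·m/s


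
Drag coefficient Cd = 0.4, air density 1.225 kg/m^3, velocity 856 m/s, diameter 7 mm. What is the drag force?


A = pi*(d/2)^2 = pi*(7/2000)^2 = 3.84845e-05 m^2
Fd = 0.5*Cd*rho*A*v^2 = 0.5*0.4*1.225*3.84845e-05*856^2 = 6.909 N

6.909 N


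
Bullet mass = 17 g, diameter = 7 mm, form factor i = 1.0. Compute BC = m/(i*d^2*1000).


BC = m/(i*d^2*1000) = 17/(1.0 * 7^2 * 1000) = 0.0003469

0.0003469


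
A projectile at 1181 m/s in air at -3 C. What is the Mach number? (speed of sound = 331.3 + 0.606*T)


a = 331.3 + 0.606*(-3) = 329.482 m/s
M = v/a = 1181/329.482 = 3.584

3.584


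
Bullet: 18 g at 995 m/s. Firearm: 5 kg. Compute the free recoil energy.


v_r = m_p*v_p/m_gun = 0.018*995/5 = 3.582 m/s, E_r = 0.5*m_gun*v_r^2 = 0.5*5*3.582^2 = 32.08 J

32.08 J


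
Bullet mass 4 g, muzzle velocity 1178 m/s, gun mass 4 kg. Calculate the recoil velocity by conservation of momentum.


v_recoil = m_p * v_p / m_gun = 0.004 * 1178 / 4 = 1.178 m/s

1.178 m/s


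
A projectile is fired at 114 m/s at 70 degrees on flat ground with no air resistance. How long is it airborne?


T = 2*v0*sin(theta)/g = 2*114*sin(70°)/9.81 = 21.84 s

21.84 s


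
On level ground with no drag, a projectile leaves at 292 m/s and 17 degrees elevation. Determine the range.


R = v0^2 * sin(2*theta) / g = 292^2 * sin(2*17°) / 9.81 = 4860 m

4860 m


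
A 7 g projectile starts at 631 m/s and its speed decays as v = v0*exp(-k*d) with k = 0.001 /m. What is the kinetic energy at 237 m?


v = v0*exp(-k*d) = 631*exp(-0.001*237) = 497.854 m/s
E = 0.5*m*v^2 = 0.5*0.007*497.854^2 = 867.5 J

867.5 J


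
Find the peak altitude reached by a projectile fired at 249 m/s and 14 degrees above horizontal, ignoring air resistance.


H = (v0*sin(theta))^2 / (2g) = (249*sin(14°))^2 / (2*9.81) = 184.9 m

184.9 m


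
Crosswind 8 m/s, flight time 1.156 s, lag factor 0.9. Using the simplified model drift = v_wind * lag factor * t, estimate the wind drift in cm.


drift = v_wind * lag * t = 8 * 0.9 * 1.156 = 8.3232 m ≈ 832.3 cm

832.3 cm


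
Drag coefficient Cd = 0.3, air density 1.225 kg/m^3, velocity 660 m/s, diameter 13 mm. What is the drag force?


A = pi*(d/2)^2 = pi*(13/2000)^2 = 1.32732e-04 m^2
Fd = 0.5*Cd*rho*A*v^2 = 0.5*0.3*1.225*1.32732e-04*660^2 = 10.62 N

10.62 N


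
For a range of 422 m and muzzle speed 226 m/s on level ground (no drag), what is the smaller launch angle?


sin(2*theta) = R*g/v0^2 = 422*9.81/226^2 = 0.0810522, theta = arcsin(0.0810522)/2 = 2.325°

2.325 degrees


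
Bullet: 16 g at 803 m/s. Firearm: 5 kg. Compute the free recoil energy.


v_r = m_p*v_p/m_gun = 0.016*803/5 = 2.5696 m/s, E_r = 0.5*m_gun*v_r^2 = 0.5*5*2.5696^2 = 16.51 J

16.51 J


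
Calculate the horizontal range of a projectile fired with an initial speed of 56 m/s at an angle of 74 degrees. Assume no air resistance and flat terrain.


R = v0^2 * sin(2*theta) / g = 56^2 * sin(2*74°) / 9.81 = 169.4 m

169.4 m


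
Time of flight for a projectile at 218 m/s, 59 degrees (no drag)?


T = 2*v0*sin(theta)/g = 2*218*sin(59°)/9.81 = 38.1 s

38.1 s


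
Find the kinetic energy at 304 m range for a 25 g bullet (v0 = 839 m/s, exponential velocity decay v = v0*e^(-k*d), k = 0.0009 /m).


v = v0*exp(-k*d) = 839*exp(-0.0009*304) = 638.174 m/s
E = 0.5*m*v^2 = 0.5*0.025*638.174^2 = 5091 J

5091 J


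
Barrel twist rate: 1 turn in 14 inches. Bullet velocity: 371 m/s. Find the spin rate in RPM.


twist_m = 14*0.0254 = 0.3556 m
spin = v/twist = 371/0.3556 = 1043.307 rev/s
RPM = spin*60 = 1043.307*60 ≈ 62598 RPM

62598 RPM


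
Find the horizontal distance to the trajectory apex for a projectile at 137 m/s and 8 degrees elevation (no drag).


R = v0^2*sin(2*theta)/g = 137^2*sin(2*8°)/9.81 = 527.364 m
apex_dist = R/2 = 527.364/2 = 263.7 m

263.7 m


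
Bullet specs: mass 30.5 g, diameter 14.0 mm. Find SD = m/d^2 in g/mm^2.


SD = m/d^2 = 30.5/14.0^2 = 0.1556 g/mm^2

0.1556 g/mm^2


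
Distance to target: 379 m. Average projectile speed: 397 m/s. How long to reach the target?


t = d/v = 379/397 = 0.9547 s

0.9547 s


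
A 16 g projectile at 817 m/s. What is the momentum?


p = m*v = 0.016*817 = 13.07 kg·m/s

13.07 kg·m/s


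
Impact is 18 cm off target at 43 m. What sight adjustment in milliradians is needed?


1 mrad subtends 1 cm per 10 m of range, so adj = error_cm / (dist_m / 10) = 18 / (43/10) = 4.186 mrad

4.186 mrad


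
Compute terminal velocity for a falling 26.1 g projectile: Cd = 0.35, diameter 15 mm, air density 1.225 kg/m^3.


A = pi*(d/2)^2 = pi*(15/2000)^2 = 1.76715e-04 m^2
vt = sqrt(2mg/(Cd*rho*A)) = sqrt(2*0.0261*9.81/(0.35 * 1.225 * 1.76715e-04)) = 82.21 m/s

82.21 m/s


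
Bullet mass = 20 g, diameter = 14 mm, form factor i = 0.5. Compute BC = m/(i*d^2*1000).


BC = m/(i*d^2*1000) = 20/(0.5 * 14^2 * 1000) = 0.0002041

0.0002041


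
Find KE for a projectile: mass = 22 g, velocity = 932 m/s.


E = 0.5*m*v^2 = 0.5*0.022*932^2 = 9555 J

9555 J


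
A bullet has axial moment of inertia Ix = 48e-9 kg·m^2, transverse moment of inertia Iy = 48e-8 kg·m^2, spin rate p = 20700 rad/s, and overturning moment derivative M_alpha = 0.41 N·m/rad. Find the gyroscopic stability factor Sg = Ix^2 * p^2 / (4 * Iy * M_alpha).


Sg = Ix^2 * p^2 / (4 * Iy * M_alpha) = (48e-9)^2 * 20700^2 / (4 * 48e-8 * 0.41) = 1.254

1.254


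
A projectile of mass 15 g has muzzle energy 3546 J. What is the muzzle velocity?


v = sqrt(2*E/m) = sqrt(2*3546/0.015) = 687.6 m/s

687.6 m/s


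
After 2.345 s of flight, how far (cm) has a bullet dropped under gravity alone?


drop = 0.5*g*t^2 = 0.5*9.81*2.345^2 = 26.9727 m ≈ 2697 cm

2697 cm


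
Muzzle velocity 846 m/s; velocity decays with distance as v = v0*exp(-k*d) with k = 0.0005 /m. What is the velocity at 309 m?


v = v0*exp(-k*d) = 846*exp(-0.0005*309) = 724.9 m/s

724.9 m/s


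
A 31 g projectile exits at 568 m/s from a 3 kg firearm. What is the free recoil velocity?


v_recoil = m_p * v_p / m_gun = 0.031 * 568 / 3 = 5.869 m/s

5.869 m/s


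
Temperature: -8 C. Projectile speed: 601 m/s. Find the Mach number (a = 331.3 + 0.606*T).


a = 331.3 + 0.606*(-8) = 326.452 m/s
M = v/a = 601/326.452 = 1.841

1.841


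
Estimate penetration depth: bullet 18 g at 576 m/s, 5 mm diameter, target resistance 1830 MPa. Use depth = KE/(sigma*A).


A = pi*(d/2)^2 = pi*(5/2)^2 = 19.635 mm^2
E = 0.5*m*v^2 = 0.5*0.018*576^2 = 2985.98 J
depth = E/(sigma*A) = 2985.98 J / (1830 MPa * 19.635 mm^2) = 2985.98/(1830 * 19.635) m = 0.083101 m ≈ 83.1 mm

83.1 mm


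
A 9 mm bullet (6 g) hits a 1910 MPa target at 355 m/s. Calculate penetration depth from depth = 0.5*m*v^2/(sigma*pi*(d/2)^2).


A = pi*(d/2)^2 = pi*(9/2)^2 = 63.6173 mm^2
E = 0.5*m*v^2 = 0.5*0.006*355^2 = 378.075 J
depth = E/(sigma*A) = 378.075 J / (1910 MPa * 63.6173 mm^2) = 378.075/(1910 * 63.6173) m = 0.0031115 m ≈ 3.111 mm

3.111 mm


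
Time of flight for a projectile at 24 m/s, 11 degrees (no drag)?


T = 2*v0*sin(theta)/g = 2*24*sin(11°)/9.81 = 0.9336 s

0.9336 s


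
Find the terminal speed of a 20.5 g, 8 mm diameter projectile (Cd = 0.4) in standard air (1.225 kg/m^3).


A = pi*(d/2)^2 = pi*(8/2000)^2 = 5.02655e-05 m^2
vt = sqrt(2mg/(Cd*rho*A)) = sqrt(2*0.0205*9.81/(0.4 * 1.225 * 5.02655e-05)) = 127.8 m/s

127.8 m/s


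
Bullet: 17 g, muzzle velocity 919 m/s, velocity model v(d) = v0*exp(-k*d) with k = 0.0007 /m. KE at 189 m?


v = v0*exp(-k*d) = 919*exp(-0.0007*189) = 805.116 m/s
E = 0.5*m*v^2 = 0.5*0.017*805.116^2 = 5510 J

5510 J


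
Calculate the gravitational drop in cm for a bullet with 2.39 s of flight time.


drop = 0.5*g*t^2 = 0.5*9.81*2.39^2 = 28.0179 m ≈ 2802 cm

2802 cm


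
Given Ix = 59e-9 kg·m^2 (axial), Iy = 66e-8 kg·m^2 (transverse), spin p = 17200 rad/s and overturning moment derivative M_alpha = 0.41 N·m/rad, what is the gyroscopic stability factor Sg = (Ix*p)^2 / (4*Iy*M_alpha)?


Sg = Ix^2 * p^2 / (4 * Iy * M_alpha) = (59e-9)^2 * 17200^2 / (4 * 66e-8 * 0.41) = 0.9514

0.9514


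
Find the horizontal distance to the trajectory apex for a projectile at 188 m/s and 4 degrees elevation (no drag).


R = v0^2*sin(2*theta)/g = 188^2*sin(2*4°)/9.81 = 501.42 m
apex_dist = R/2 = 501.42/2 = 250.7 m

250.7 m


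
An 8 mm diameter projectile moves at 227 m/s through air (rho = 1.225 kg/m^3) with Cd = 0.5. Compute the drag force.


A = pi*(d/2)^2 = pi*(8/2000)^2 = 5.02655e-05 m^2
Fd = 0.5*Cd*rho*A*v^2 = 0.5*0.5*1.225*5.02655e-05*227^2 = 0.7932 N

0.7932 N


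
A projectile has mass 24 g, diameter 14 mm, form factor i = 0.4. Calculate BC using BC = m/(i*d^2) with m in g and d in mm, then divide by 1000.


BC = m/(i*d^2*1000) = 24/(0.4 * 14^2 * 1000) = 0.0003061

0.0003061


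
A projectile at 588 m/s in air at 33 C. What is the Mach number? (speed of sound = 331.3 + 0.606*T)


a = 331.3 + 0.606*(33) = 351.298 m/s
M = v/a = 588/351.298 = 1.674

1.674


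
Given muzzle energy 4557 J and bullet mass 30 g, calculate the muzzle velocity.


v = sqrt(2*E/m) = sqrt(2*4557/0.03) = 551.2 m/s

551.2 m/s


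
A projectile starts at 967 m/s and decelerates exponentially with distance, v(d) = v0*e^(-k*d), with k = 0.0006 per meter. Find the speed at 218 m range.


v = v0*exp(-k*d) = 967*exp(-0.0006*218) = 848.4 m/s

848.4 m/s


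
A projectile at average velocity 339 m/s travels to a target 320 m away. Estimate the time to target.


t = d/v = 320/339 = 0.944 s

0.944 s


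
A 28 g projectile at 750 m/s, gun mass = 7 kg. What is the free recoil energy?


v_r = m_p*v_p/m_gun = 0.028*750/7 = 3 m/s, E_r = 0.5*m_gun*v_r^2 = 0.5*7*3^2 = 31.5 J

31.5 J


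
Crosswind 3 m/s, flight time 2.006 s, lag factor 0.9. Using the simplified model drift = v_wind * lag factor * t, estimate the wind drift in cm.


drift = v_wind * lag * t = 3 * 0.9 * 2.006 = 5.4162 m ≈ 541.6 cm

541.6 cm


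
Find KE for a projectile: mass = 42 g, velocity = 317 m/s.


E = 0.5*m*v^2 = 0.5*0.042*317^2 = 2110 J

2110 J


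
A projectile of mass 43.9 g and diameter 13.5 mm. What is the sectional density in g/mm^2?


SD = m/d^2 = 43.9/13.5^2 = 0.2409 g/mm^2

0.2409 g/mm^2


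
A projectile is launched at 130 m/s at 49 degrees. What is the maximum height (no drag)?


H = (v0*sin(theta))^2 / (2g) = (130*sin(49°))^2 / (2*9.81) = 490.6 m

490.6 m


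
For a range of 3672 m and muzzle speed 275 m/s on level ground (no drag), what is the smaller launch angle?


sin(2*theta) = R*g/v0^2 = 3672*9.81/275^2 = 0.476328, theta = arcsin(0.476328)/2 = 14.22°

14.22 degrees


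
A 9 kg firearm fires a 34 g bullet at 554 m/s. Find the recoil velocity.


v_recoil = m_p * v_p / m_gun = 0.034 * 554 / 9 = 2.093 m/s

2.093 m/s


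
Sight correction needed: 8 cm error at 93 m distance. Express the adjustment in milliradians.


1 mrad subtends 1 cm per 10 m of range, so adj = error_cm / (dist_m / 10) = 8 / (93/10) = 0.8602 mrad

0.8602 mrad


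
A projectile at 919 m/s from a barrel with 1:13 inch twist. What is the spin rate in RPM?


twist_m = 13*0.0254 = 0.3302 m
spin = v/twist = 919/0.3302 = 2783.162 rev/s
RPM = spin*60 = 2783.162*60 ≈ 166990 RPM

166990 RPM


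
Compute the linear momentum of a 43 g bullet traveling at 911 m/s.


p = m*v = 0.043*911 = 39.17 kg·m/s

39.17 kg·m/s


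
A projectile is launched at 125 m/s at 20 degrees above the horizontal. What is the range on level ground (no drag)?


R = v0^2 * sin(2*theta) / g = 125^2 * sin(2*20°) / 9.81 = 1024 m

1024 m


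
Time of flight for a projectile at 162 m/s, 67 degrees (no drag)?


T = 2*v0*sin(theta)/g = 2*162*sin(67°)/9.81 = 30.4 s

30.4 s


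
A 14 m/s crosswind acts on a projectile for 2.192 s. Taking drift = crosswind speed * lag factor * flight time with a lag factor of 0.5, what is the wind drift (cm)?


drift = v_wind * lag * t = 14 * 0.5 * 2.192 = 15.344 m ≈ 1534 cm

1534 cm


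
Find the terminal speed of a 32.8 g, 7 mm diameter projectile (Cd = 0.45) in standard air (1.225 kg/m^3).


A = pi*(d/2)^2 = pi*(7/2000)^2 = 3.84845e-05 m^2
vt = sqrt(2mg/(Cd*rho*A)) = sqrt(2*0.0328*9.81/(0.45 * 1.225 * 3.84845e-05)) = 174.2 m/s

174.2 m/s


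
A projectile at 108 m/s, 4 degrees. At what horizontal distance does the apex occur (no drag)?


R = v0^2*sin(2*theta)/g = 108^2*sin(2*4°)/9.81 = 165.476 m
apex_dist = R/2 = 165.476/2 = 82.74 m

82.74 m


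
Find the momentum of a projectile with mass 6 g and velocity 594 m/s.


p = m*v = 0.006*594 = 3.564 kg·m/s

3.564 kg·m/s


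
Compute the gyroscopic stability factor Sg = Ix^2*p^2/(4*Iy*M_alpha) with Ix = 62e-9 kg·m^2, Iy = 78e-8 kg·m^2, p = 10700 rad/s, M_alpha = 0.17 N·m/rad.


Sg = Ix^2 * p^2 / (4 * Iy * M_alpha) = (62e-9)^2 * 10700^2 / (4 * 78e-8 * 0.17) = 0.8298

0.8298


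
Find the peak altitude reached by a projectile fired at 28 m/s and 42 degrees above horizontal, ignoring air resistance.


H = (v0*sin(theta))^2 / (2g) = (28*sin(42°))^2 / (2*9.81) = 17.89 m

17.89 m


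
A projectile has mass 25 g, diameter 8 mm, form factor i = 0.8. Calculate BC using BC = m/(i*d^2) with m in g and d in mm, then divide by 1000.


BC = m/(i*d^2*1000) = 25/(0.8 * 8^2 * 1000) = 0.0004883

0.0004883


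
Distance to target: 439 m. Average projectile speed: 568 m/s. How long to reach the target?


t = d/v = 439/568 = 0.7729 s

0.7729 s


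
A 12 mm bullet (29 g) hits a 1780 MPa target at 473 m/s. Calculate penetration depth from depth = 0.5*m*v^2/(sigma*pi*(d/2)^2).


A = pi*(d/2)^2 = pi*(12/2)^2 = 113.097 mm^2
E = 0.5*m*v^2 = 0.5*0.029*473^2 = 3244.07 J
depth = E/(sigma*A) = 3244.07 J / (1780 MPa * 113.097 mm^2) = 3244.07/(1780 * 113.097) m = 0.0161145 m ≈ 16.11 mm

16.11 mm


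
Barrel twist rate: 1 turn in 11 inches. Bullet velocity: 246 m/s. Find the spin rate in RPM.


twist_m = 11*0.0254 = 0.2794 m
spin = v/twist = 246/0.2794 = 880.4581 rev/s
RPM = spin*60 = 880.4581*60 ≈ 52827 RPM

52827 RPM


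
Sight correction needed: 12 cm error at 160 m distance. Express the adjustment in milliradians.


1 mrad subtends 1 cm per 10 m of range, so adj = error_cm / (dist_m / 10) = 12 / (160/10) = 0.75 mrad

0.75 mrad


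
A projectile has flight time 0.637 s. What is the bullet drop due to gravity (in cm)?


drop = 0.5*g*t^2 = 0.5*9.81*0.637^2 = 1.9903 m ≈ 199 cm

199 cm


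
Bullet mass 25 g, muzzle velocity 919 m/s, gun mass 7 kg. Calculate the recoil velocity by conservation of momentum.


v_recoil = m_p * v_p / m_gun = 0.025 * 919 / 7 = 3.282 m/s

3.282 m/s


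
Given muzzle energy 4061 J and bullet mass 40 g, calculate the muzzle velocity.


v = sqrt(2*E/m) = sqrt(2*4061/0.04) = 450.6 m/s

450.6 m/s


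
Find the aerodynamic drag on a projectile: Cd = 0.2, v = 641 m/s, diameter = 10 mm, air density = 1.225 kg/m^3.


A = pi*(d/2)^2 = pi*(10/2000)^2 = 7.85398e-05 m^2
Fd = 0.5*Cd*rho*A*v^2 = 0.5*0.2*1.225*7.85398e-05*641^2 = 3.953 N

3.953 N


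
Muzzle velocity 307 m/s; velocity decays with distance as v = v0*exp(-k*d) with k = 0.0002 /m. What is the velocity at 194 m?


v = v0*exp(-k*d) = 307*exp(-0.0002*194) = 295.3 m/s

295.3 m/s


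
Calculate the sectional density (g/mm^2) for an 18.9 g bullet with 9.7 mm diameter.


SD = m/d^2 = 18.9/9.7^2 = 0.2009 g/mm^2

0.2009 g/mm^2


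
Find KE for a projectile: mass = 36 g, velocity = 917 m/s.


E = 0.5*m*v^2 = 0.5*0.036*917^2 = 15136 J

15136 J


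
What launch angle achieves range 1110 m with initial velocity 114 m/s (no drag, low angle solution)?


sin(2*theta) = R*g/v0^2 = 1110*9.81/114^2 = 0.837881, theta = arcsin(0.837881)/2 = 28.46°

28.46 degrees


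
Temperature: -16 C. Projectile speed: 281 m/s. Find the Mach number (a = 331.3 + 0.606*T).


a = 331.3 + 0.606*(-16) = 321.604 m/s
M = v/a = 281/321.604 = 0.8737

0.8737


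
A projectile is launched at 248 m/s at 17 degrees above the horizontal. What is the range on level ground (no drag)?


R = v0^2 * sin(2*theta) / g = 248^2 * sin(2*17°) / 9.81 = 3506 m

3506 m


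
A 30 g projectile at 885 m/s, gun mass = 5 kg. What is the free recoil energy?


v_r = m_p*v_p/m_gun = 0.03*885/5 = 5.31 m/s, E_r = 0.5*m_gun*v_r^2 = 0.5*5*5.31^2 = 70.49 J

70.49 J


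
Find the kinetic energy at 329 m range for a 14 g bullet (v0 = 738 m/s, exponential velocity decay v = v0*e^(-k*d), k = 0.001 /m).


v = v0*exp(-k*d) = 738*exp(-0.001*329) = 531.097 m/s
E = 0.5*m*v^2 = 0.5*0.014*531.097^2 = 1974 J

1974 J


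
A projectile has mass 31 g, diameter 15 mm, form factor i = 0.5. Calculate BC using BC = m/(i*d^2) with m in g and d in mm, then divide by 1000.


BC = m/(i*d^2*1000) = 31/(0.5 * 15^2 * 1000) = 0.0002756

0.0002756


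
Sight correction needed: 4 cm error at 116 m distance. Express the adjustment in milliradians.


1 mrad subtends 1 cm per 10 m of range, so adj = error_cm / (dist_m / 10) = 4 / (116/10) = 0.3448 mrad

0.3448 mrad


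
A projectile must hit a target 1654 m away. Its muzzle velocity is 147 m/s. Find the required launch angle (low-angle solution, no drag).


sin(2*theta) = R*g/v0^2 = 1654*9.81/147^2 = 0.750879, theta = arcsin(0.750879)/2 = 24.33°

24.33 degrees


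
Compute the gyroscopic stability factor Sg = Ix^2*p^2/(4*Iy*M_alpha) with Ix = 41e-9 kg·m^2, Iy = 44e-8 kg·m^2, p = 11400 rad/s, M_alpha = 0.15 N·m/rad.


Sg = Ix^2 * p^2 / (4 * Iy * M_alpha) = (41e-9)^2 * 11400^2 / (4 * 44e-8 * 0.15) = 0.8275

0.8275


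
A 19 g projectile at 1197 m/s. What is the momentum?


p = m*v = 0.019*1197 = 22.74 kg·m/s

22.74 kg·m/s


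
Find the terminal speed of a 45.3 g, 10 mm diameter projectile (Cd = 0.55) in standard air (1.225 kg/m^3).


A = pi*(d/2)^2 = pi*(10/2000)^2 = 7.85398e-05 m^2
vt = sqrt(2mg/(Cd*rho*A)) = sqrt(2*0.0453*9.81/(0.55 * 1.225 * 7.85398e-05)) = 129.6 m/s

129.6 m/s


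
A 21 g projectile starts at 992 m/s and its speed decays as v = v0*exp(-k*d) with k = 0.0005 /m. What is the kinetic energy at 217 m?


v = v0*exp(-k*d) = 992*exp(-0.0005*217) = 890.001 m/s
E = 0.5*m*v^2 = 0.5*0.021*890.001^2 = 8317 J

8317 J


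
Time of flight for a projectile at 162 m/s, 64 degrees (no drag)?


T = 2*v0*sin(theta)/g = 2*162*sin(64°)/9.81 = 29.68 s

29.68 s


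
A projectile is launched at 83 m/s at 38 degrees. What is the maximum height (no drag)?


H = (v0*sin(theta))^2 / (2g) = (83*sin(38°))^2 / (2*9.81) = 133.1 m

133.1 m


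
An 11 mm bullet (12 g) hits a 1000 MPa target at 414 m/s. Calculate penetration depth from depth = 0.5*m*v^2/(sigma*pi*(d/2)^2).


A = pi*(d/2)^2 = pi*(11/2)^2 = 95.0332 mm^2
E = 0.5*m*v^2 = 0.5*0.012*414^2 = 1028.38 J
depth = E/(sigma*A) = 1028.38 J / (1000 MPa * 95.0332 mm^2) = 1028.38/(1000 * 95.0332) m = 0.0108212 m ≈ 10.82 mm

10.82 mm


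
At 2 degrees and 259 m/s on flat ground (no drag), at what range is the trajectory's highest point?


R = v0^2*sin(2*theta)/g = 259^2*sin(2*2°)/9.81 = 476.996 m
apex_dist = R/2 = 476.996/2 = 238.5 m

238.5 m


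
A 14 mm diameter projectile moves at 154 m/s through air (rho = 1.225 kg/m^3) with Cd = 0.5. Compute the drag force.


A = pi*(d/2)^2 = pi*(14/2000)^2 = 1.53938e-04 m^2
Fd = 0.5*Cd*rho*A*v^2 = 0.5*0.5*1.225*1.53938e-04*154^2 = 1.118 N

1.118 N


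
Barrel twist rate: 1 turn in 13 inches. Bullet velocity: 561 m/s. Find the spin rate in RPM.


twist_m = 13*0.0254 = 0.3302 m
spin = v/twist = 561/0.3302 = 1698.97 rev/s
RPM = spin*60 = 1698.97*60 ≈ 101938 RPM

101938 RPM


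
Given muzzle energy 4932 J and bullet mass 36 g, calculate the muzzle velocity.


v = sqrt(2*E/m) = sqrt(2*4932/0.036) = 523.5 m/s

523.5 m/s


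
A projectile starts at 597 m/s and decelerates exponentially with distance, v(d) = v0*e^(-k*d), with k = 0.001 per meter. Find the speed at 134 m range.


v = v0*exp(-k*d) = 597*exp(-0.001*134) = 522.1 m/s

522.1 m/s


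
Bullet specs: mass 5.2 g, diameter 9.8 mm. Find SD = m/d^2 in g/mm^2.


SD = m/d^2 = 5.2/9.8^2 = 0.05414 g/mm^2

0.05414 g/mm^2


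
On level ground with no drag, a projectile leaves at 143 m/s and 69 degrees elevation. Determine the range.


R = v0^2 * sin(2*theta) / g = 143^2 * sin(2*69°) / 9.81 = 1395 m

1395 m


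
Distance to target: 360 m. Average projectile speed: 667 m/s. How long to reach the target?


t = d/v = 360/667 = 0.5397 s

0.5397 s


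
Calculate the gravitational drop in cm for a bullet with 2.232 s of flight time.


drop = 0.5*g*t^2 = 0.5*9.81*2.232^2 = 24.4358 m ≈ 2444 cm

2444 cm


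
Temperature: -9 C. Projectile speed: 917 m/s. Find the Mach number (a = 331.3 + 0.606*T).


a = 331.3 + 0.606*(-9) = 325.846 m/s
M = v/a = 917/325.846 = 2.814

2.814


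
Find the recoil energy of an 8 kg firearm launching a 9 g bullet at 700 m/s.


v_r = m_p*v_p/m_gun = 0.009*700/8 = 0.7875 m/s, E_r = 0.5*m_gun*v_r^2 = 0.5*8*0.7875^2 = 2.481 J

2.481 J


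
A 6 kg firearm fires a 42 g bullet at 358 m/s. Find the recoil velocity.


v_recoil = m_p * v_p / m_gun = 0.042 * 358 / 6 = 2.506 m/s

2.506 m/s


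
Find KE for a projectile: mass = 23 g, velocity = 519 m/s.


E = 0.5*m*v^2 = 0.5*0.023*519^2 = 3098 J

3098 J


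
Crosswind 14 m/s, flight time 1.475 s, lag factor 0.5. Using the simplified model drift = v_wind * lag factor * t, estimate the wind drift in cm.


drift = v_wind * lag * t = 14 * 0.5 * 1.475 = 10.325 m ≈ 1032 cm

1032 cm


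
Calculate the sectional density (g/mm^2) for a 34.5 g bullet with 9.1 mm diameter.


SD = m/d^2 = 34.5/9.1^2 = 0.4166 g/mm^2

0.4166 g/mm^2


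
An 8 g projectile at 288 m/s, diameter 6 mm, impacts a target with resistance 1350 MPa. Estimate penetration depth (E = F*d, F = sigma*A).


A = pi*(d/2)^2 = pi*(6/2)^2 = 28.2743 mm^2
E = 0.5*m*v^2 = 0.5*0.008*288^2 = 331.776 J
depth = E/(sigma*A) = 331.776 J / (1350 MPa * 28.2743 mm^2) = 331.776/(1350 * 28.2743) m = 0.00869198 m ≈ 8.692 mm

8.692 mm


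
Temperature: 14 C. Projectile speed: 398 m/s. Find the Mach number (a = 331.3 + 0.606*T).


a = 331.3 + 0.606*(14) = 339.784 m/s
M = v/a = 398/339.784 = 1.171

1.171


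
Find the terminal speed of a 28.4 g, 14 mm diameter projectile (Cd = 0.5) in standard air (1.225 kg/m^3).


A = pi*(d/2)^2 = pi*(14/2000)^2 = 1.53938e-04 m^2
vt = sqrt(2mg/(Cd*rho*A)) = sqrt(2*0.0284*9.81/(0.5 * 1.225 * 1.53938e-04)) = 76.87 m/s

76.87 m/s


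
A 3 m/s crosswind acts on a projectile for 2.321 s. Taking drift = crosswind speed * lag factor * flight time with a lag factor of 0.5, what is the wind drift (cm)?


drift = v_wind * lag * t = 3 * 0.5 * 2.321 = 3.4815 m ≈ 348.2 cm

348.2 cm


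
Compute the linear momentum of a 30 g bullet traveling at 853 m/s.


p = m*v = 0.03*853 = 25.59 kg·m/s

25.59 kg·m/s


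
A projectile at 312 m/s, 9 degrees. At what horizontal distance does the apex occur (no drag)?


R = v0^2*sin(2*theta)/g = 312^2*sin(2*9°)/9.81 = 3066.36 m
apex_dist = R/2 = 3066.36/2 = 1533 m

1533 m


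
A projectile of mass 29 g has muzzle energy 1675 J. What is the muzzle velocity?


v = sqrt(2*E/m) = sqrt(2*1675/0.029) = 339.9 m/s

339.9 m/s


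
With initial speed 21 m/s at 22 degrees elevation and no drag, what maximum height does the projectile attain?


H = (v0*sin(theta))^2 / (2g) = (21*sin(22°))^2 / (2*9.81) = 3.154 m

3.154 m


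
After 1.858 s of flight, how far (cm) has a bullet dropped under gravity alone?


drop = 0.5*g*t^2 = 0.5*9.81*1.858^2 = 16.9329 m ≈ 1693 cm

1693 cm


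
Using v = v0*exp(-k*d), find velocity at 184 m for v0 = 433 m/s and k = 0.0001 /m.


v = v0*exp(-k*d) = 433*exp(-0.0001*184) = 425.1 m/s

425.1 m/s


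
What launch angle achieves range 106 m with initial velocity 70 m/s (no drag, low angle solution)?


sin(2*theta) = R*g/v0^2 = 106*9.81/70^2 = 0.212216, theta = arcsin(0.212216)/2 = 6.126°

6.126 degrees


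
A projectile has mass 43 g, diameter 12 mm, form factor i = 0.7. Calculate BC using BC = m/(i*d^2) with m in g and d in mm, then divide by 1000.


BC = m/(i*d^2*1000) = 43/(0.7 * 12^2 * 1000) = 0.0004266

0.0004266


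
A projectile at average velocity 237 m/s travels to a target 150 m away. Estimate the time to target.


t = d/v = 150/237 = 0.6329 s

0.6329 s


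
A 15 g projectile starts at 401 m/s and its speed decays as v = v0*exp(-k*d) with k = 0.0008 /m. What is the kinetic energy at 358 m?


v = v0*exp(-k*d) = 401*exp(-0.0008*358) = 301.136 m/s
E = 0.5*m*v^2 = 0.5*0.015*301.136^2 = 680.1 J

680.1 J


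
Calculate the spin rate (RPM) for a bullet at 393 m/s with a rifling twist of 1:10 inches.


twist_m = 10*0.0254 = 0.254 m
spin = v/twist = 393/0.254 = 1547.244 rev/s
RPM = spin*60 = 1547.244*60 ≈ 92835 RPM

92835 RPM


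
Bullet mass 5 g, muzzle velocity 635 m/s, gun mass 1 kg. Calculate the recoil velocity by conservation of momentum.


v_recoil = m_p * v_p / m_gun = 0.005 * 635 / 1 = 3.175 m/s

3.175 m/s


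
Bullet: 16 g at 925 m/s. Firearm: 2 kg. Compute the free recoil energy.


v_r = m_p*v_p/m_gun = 0.016*925/2 = 7.4 m/s, E_r = 0.5*m_gun*v_r^2 = 0.5*2*7.4^2 = 54.76 J

54.76 J


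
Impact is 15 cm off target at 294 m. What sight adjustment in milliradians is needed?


1 mrad subtends 1 cm per 10 m of range, so adj = error_cm / (dist_m / 10) = 15 / (294/10) = 0.5102 mrad

0.5102 mrad


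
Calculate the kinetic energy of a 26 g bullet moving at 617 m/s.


E = 0.5*m*v^2 = 0.5*0.026*617^2 = 4949 J

4949 J


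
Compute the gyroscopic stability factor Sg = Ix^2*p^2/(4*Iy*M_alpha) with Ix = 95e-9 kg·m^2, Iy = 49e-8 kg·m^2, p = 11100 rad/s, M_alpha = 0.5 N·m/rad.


Sg = Ix^2 * p^2 / (4 * Iy * M_alpha) = (95e-9)^2 * 11100^2 / (4 * 49e-8 * 0.5) = 1.135

1.135


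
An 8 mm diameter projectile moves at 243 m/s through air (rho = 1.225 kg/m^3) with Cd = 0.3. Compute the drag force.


A = pi*(d/2)^2 = pi*(8/2000)^2 = 5.02655e-05 m^2
Fd = 0.5*Cd*rho*A*v^2 = 0.5*0.3*1.225*5.02655e-05*243^2 = 0.5454 N

0.5454 N


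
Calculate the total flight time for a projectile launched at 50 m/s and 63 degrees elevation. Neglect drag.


T = 2*v0*sin(theta)/g = 2*50*sin(63°)/9.81 = 9.083 s

9.083 s


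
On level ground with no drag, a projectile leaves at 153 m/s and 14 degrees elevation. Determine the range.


R = v0^2 * sin(2*theta) / g = 153^2 * sin(2*14°) / 9.81 = 1120 m

1120 m


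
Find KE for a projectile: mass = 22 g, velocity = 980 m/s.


E = 0.5*m*v^2 = 0.5*0.022*980^2 = 10564 J

10564 J


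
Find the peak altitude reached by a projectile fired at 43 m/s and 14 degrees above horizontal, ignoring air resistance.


H = (v0*sin(theta))^2 / (2g) = (43*sin(14°))^2 / (2*9.81) = 5.516 m

5.516 m


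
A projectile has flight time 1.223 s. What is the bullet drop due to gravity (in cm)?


drop = 0.5*g*t^2 = 0.5*9.81*1.223^2 = 7.33655 m ≈ 733.7 cm

733.7 cm


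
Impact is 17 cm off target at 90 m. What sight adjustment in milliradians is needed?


1 mrad subtends 1 cm per 10 m of range, so adj = error_cm / (dist_m / 10) = 17 / (90/10) = 1.889 mrad

1.889 mrad


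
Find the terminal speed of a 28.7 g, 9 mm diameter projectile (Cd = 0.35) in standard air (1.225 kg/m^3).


A = pi*(d/2)^2 = pi*(9/2000)^2 = 6.36173e-05 m^2
vt = sqrt(2mg/(Cd*rho*A)) = sqrt(2*0.0287*9.81/(0.35 * 1.225 * 6.36173e-05)) = 143.7 m/s

143.7 m/s


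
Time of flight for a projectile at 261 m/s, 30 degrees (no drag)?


T = 2*v0*sin(theta)/g = 2*261*sin(30°)/9.81 = 26.61 s

26.61 s


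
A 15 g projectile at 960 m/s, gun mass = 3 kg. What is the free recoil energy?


v_r = m_p*v_p/m_gun = 0.015*960/3 = 4.8 m/s, E_r = 0.5*m_gun*v_r^2 = 0.5*3*4.8^2 = 34.56 J

34.56 J


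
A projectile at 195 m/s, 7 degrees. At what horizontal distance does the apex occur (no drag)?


R = v0^2*sin(2*theta)/g = 195^2*sin(2*7°)/9.81 = 937.725 m
apex_dist = R/2 = 937.725/2 = 468.9 m

468.9 m


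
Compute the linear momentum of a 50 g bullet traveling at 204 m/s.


p = m*v = 0.05*204 = 10.2 kg·m/s

10.2 kg·m/s


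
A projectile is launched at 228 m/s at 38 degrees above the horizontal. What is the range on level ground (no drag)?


R = v0^2 * sin(2*theta) / g = 228^2 * sin(2*38°) / 9.81 = 5142 m

5142 m


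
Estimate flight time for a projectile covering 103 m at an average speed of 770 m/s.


t = d/v = 103/770 = 0.1338 s

0.1338 s


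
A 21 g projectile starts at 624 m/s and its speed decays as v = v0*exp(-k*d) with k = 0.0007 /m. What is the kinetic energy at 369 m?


v = v0*exp(-k*d) = 624*exp(-0.0007*369) = 481.955 m/s
E = 0.5*m*v^2 = 0.5*0.021*481.955^2 = 2439 J

2439 J


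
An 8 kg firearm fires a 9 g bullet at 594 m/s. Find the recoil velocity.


v_recoil = m_p * v_p / m_gun = 0.009 * 594 / 8 = 0.6682 m/s

0.6682 m/s


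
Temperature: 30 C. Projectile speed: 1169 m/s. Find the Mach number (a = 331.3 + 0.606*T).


a = 331.3 + 0.606*(30) = 349.48 m/s
M = v/a = 1169/349.48 = 3.345

3.345


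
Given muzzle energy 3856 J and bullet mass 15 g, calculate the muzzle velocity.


v = sqrt(2*E/m) = sqrt(2*3856/0.015) = 717 m/s

717 m/s


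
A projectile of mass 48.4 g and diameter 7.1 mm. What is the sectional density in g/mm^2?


SD = m/d^2 = 48.4/7.1^2 = 0.9601 g/mm^2

0.9601 g/mm^2


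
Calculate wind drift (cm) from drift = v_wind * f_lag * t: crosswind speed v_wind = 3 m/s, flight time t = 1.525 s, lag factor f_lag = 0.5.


drift = v_wind * lag * t = 3 * 0.5 * 1.525 = 2.2875 m ≈ 228.7 cm

228.7 cm


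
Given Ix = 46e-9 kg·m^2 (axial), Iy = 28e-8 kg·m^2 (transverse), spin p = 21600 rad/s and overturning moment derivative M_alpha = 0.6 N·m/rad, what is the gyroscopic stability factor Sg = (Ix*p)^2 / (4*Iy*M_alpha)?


Sg = Ix^2 * p^2 / (4 * Iy * M_alpha) = (46e-9)^2 * 21600^2 / (4 * 28e-8 * 0.6) = 1.469

1.469


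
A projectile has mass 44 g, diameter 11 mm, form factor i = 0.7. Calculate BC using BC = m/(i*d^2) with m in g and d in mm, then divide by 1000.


BC = m/(i*d^2*1000) = 44/(0.7 * 11^2 * 1000) = 0.0005195

0.0005195


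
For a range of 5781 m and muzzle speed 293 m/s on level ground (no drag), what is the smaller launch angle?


sin(2*theta) = R*g/v0^2 = 5781*9.81/293^2 = 0.660597, theta = arcsin(0.660597)/2 = 20.67°

20.67 degrees


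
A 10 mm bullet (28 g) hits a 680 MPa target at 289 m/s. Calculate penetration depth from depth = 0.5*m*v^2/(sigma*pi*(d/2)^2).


A = pi*(d/2)^2 = pi*(10/2)^2 = 78.5398 mm^2
E = 0.5*m*v^2 = 0.5*0.028*289^2 = 1169.29 J
depth = E/(sigma*A) = 1169.29 J / (680 MPa * 78.5398 mm^2) = 1169.29/(680 * 78.5398) m = 0.021894 m ≈ 21.89 mm

21.89 mm


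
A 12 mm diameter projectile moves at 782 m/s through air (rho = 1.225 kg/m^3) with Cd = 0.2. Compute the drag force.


A = pi*(d/2)^2 = pi*(12/2000)^2 = 1.13097e-04 m^2
Fd = 0.5*Cd*rho*A*v^2 = 0.5*0.2*1.225*1.13097e-04*782^2 = 8.472 N

8.472 N


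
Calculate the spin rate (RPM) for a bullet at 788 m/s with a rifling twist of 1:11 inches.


twist_m = 11*0.0254 = 0.2794 m
spin = v/twist = 788/0.2794 = 2820.329 rev/s
RPM = spin*60 = 2820.329*60 ≈ 169220 RPM

169220 RPM


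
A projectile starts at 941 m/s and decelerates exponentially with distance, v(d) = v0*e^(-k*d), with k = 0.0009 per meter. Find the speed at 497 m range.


v = v0*exp(-k*d) = 941*exp(-0.0009*497) = 601.6 m/s

601.6 m/s


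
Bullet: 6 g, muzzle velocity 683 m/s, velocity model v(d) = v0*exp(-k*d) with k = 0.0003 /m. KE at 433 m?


v = v0*exp(-k*d) = 683*exp(-0.0003*433) = 599.799 m/s
E = 0.5*m*v^2 = 0.5*0.006*599.799^2 = 1079 J

1079 J


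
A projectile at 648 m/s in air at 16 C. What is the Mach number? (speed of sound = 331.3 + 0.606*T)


a = 331.3 + 0.606*(16) = 340.996 m/s
M = v/a = 648/340.996 = 1.9

1.9


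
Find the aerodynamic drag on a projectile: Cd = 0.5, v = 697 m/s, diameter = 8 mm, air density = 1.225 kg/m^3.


A = pi*(d/2)^2 = pi*(8/2000)^2 = 5.02655e-05 m^2
Fd = 0.5*Cd*rho*A*v^2 = 0.5*0.5*1.225*5.02655e-05*697^2 = 7.478 N

7.478 N


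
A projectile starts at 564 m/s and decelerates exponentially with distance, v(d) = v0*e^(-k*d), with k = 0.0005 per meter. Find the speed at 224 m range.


v = v0*exp(-k*d) = 564*exp(-0.0005*224) = 504.2 m/s

504.2 m/s


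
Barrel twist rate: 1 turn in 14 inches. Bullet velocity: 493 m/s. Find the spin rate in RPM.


twist_m = 14*0.0254 = 0.3556 m
spin = v/twist = 493/0.3556 = 1386.389 rev/s
RPM = spin*60 = 1386.389*60 ≈ 83183 RPM

83183 RPM


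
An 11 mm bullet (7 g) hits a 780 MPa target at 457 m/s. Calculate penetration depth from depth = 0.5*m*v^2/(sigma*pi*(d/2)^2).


A = pi*(d/2)^2 = pi*(11/2)^2 = 95.0332 mm^2
E = 0.5*m*v^2 = 0.5*0.007*457^2 = 730.971 J
depth = E/(sigma*A) = 730.971 J / (780 MPa * 95.0332 mm^2) = 730.971/(780 * 95.0332) m = 0.00986122 m ≈ 9.861 mm

9.861 mm


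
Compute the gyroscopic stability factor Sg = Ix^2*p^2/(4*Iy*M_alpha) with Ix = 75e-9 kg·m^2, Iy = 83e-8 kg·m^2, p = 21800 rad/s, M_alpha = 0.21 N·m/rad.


Sg = Ix^2 * p^2 / (4 * Iy * M_alpha) = (75e-9)^2 * 21800^2 / (4 * 83e-8 * 0.21) = 3.834

3.834


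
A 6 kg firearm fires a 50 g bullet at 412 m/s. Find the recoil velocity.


v_recoil = m_p * v_p / m_gun = 0.05 * 412 / 6 = 3.433 m/s

3.433 m/s


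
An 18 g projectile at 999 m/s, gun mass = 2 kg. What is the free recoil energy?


v_r = m_p*v_p/m_gun = 0.018*999/2 = 8.991 m/s, E_r = 0.5*m_gun*v_r^2 = 0.5*2*8.991^2 = 80.84 J

80.84 J


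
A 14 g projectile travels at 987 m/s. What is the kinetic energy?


E = 0.5*m*v^2 = 0.5*0.014*987^2 = 6819 J

6819 J


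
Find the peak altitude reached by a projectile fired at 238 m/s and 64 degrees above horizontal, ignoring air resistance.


H = (v0*sin(theta))^2 / (2g) = (238*sin(64°))^2 / (2*9.81) = 2332 m

2332 m


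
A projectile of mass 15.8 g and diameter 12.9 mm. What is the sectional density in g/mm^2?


SD = m/d^2 = 15.8/12.9^2 = 0.09495 g/mm^2

0.09495 g/mm^2


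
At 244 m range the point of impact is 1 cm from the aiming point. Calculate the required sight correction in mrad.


1 mrad subtends 1 cm per 10 m of range, so adj = error_cm / (dist_m / 10) = 1 / (244/10) = 0.04098 mrad

0.04098 mrad


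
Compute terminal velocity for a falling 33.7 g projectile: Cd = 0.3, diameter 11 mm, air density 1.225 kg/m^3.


A = pi*(d/2)^2 = pi*(11/2000)^2 = 9.50332e-05 m^2
vt = sqrt(2mg/(Cd*rho*A)) = sqrt(2*0.0337*9.81/(0.3 * 1.225 * 9.50332e-05)) = 137.6 m/s

137.6 m/s


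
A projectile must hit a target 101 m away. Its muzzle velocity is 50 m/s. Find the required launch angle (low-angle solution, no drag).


sin(2*theta) = R*g/v0^2 = 101*9.81/50^2 = 0.396324, theta = arcsin(0.396324)/2 = 11.67°

11.67 degrees


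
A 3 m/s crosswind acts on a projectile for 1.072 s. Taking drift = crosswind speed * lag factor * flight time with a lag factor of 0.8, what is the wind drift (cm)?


drift = v_wind * lag * t = 3 * 0.8 * 1.072 = 2.5728 m ≈ 257.3 cm

257.3 cm


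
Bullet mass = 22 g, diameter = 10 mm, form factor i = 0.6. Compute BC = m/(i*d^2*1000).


BC = m/(i*d^2*1000) = 22/(0.6 * 10^2 * 1000) = 0.0003667

0.0003667


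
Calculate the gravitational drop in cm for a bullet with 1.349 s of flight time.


drop = 0.5*g*t^2 = 0.5*9.81*1.349^2 = 8.92612 m ≈ 892.6 cm

892.6 cm


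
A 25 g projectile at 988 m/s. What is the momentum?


p = m*v = 0.025*988 = 24.7 kg·m/s

24.7 kg·m/s


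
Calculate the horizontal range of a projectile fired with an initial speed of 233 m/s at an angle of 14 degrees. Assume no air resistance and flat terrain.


R = v0^2 * sin(2*theta) / g = 233^2 * sin(2*14°) / 9.81 = 2598 m

2598 m


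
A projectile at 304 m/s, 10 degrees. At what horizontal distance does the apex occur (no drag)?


R = v0^2*sin(2*theta)/g = 304^2*sin(2*10°)/9.81 = 3222.03 m
apex_dist = R/2 = 3222.03/2 = 1611 m

1611 m


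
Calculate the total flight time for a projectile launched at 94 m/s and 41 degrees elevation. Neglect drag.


T = 2*v0*sin(theta)/g = 2*94*sin(41°)/9.81 = 12.57 s

12.57 s


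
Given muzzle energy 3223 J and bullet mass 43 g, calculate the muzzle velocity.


v = sqrt(2*E/m) = sqrt(2*3223/0.043) = 387.2 m/s

387.2 m/s
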